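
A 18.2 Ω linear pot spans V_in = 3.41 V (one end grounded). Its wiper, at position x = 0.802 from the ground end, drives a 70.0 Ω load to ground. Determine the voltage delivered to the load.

V_out ≈ 2.63 V

Split the track: R_lower = x·R_p = 14.60 Ω, R_upper = (1−x)·R_p = 3.604 Ω.
Lower segment in parallel with the load: 14.60 ‖ 70.0 = 12.08 Ω.
Loaded-divider output: V_out = 3.41 × 0.7702 = 2.626 V.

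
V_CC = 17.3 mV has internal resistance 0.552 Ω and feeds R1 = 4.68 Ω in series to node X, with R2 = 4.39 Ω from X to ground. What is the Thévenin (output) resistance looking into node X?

R1' = 0.552 + 4.68 = 5.232 Ω (source resistance + R1).
With V_CC suppressed (replaced by a short), R_th = R1' ‖ R2 = (5.232 × 4.39)/(5.232 + 4.39) = 2.387 Ω.

R_th ≈ 2.39 Ω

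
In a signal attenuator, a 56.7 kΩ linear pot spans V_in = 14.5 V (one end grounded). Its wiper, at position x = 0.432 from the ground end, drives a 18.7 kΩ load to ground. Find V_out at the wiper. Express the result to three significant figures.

V_out ≈ 3.59 V

Lower segment x·R_p = 24.49 kΩ; upper segment (1−x)·R_p = 32.21 kΩ.
(x·R_p) ‖ R_L = 10.60 kΩ.
V_out = 14.5 × 10.60/(32.21 + 10.60) = 3.592 V.
(Unloaded: V_out = x·V_in = 6.26 V.)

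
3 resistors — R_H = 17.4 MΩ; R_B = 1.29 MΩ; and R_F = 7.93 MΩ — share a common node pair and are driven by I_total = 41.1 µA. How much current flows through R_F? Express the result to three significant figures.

Conductances: ΣG = 1/17.4 + 1/1.29 + 1/7.93 = 0.9588 (1/MΩ).
Current divider: I(R_F) = I_total · G_k/ΣG = 41.1 × (0.1261/0.9588) = 41.1 × 0.1315 = 5.406 µA.

I ≈ 5.41 µA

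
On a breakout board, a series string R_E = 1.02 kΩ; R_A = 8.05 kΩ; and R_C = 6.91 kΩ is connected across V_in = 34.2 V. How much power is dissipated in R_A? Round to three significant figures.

P ≈ 36.9 mW

Series current I = V_in/ΣR = 34.2/15.98 = 2.140 mA.
V(R_A) = I·R = 17.23 V; P = V·I = 17.23 × 2.140 = 36.87 mW.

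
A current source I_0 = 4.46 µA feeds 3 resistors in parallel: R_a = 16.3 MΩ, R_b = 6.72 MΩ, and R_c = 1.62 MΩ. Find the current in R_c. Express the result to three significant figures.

ΣG = 1/16.3 + 1/6.72 + 1/1.62 = 0.8274.
Current divider: I(R_c) = I_0 · G_k/ΣG = 4.46 × (0.6173/0.8274) = 4.46 × 0.7460 = 3.327 µA.

I ≈ 3.33 µA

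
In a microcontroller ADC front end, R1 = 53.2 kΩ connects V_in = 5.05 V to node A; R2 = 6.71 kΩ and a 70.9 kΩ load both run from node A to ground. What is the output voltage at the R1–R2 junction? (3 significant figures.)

V_out ≈ 0.522 V

R2 ‖ R_L = (6.71 × 70.9)/(6.71 + 70.9) = 6.130 kΩ.
Then V_out = V_in · R2'/(R1 + R2') = 5.05 × 6.130/59.33 = 0.5218 V.
(Unloaded it would be 0.566 V; the load pulls it down.)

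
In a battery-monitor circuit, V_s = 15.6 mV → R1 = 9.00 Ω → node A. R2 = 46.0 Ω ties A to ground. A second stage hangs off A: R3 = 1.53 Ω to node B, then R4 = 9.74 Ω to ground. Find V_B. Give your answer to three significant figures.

V_B ≈ 6.76 mV

Node A sees R2 in parallel with the series input of stage 2, R3 + R4 = 11.27 Ω.
R2 ‖ (R3+R4) = 9.052 Ω.
First divider: V_A = V_s · 9.052/(9.00 + 9.052) = 7.823 mV.
Then the unloaded second divider: V_B = V_A × R4/(R3+R4) = 7.823 × 0.8642 = 6.761 mV.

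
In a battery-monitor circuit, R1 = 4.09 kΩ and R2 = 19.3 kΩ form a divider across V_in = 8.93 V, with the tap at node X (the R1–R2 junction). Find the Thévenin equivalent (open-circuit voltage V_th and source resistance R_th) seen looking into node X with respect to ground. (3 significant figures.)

Open-circuit (no load on X): V_th = V_in · R2/(R1 + R2) = 8.93 × 19.3/(4.090 + 19.3) = 7.368 V.
Looking into X with the source shorted: R_th = R1·R2/(R1+R2) = 4.090 × 19.3/23.39 = 3.375 kΩ.

V_th ≈ 7.37 V, R_th ≈ 3.37 kΩ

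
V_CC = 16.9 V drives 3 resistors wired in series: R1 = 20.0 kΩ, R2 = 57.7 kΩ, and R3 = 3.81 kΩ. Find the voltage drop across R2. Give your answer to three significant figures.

V ≈ 12.0 V

ΣR = 20.0 + 57.7 + 3.81 = 81.51 kΩ.
V = V_CC · R/ΣR = 16.9 × 0.7079 = 11.96 V.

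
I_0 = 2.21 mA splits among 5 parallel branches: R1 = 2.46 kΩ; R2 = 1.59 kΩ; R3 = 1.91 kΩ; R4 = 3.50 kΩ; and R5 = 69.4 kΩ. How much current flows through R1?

I ≈ 0.483 mA

Conductances: ΣG = 1/2.46 + 1/1.59 + 1/1.91 + 1/3.50 + 1/69.4 = 1.859 (1/kΩ).
Current divider: I(R1) = I_0 · G_k/ΣG = 2.21 × (0.4065/1.859) = 2.21 × 0.2187 = 0.4832 mA.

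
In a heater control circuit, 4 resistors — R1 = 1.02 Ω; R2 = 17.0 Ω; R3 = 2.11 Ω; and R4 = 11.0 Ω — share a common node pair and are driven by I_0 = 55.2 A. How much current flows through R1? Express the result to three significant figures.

I ≈ 33.7 A

Total conductance ΣG = 1/1.02 + 1/17.0 + 1/2.11 + 1/11.0 = 1.604 (units of 1/Ω).
Current divider: I(R1) = I_0 · G_k/ΣG = 55.2 × (0.9804/1.604) = 55.2 × 0.6112 = 33.74 A.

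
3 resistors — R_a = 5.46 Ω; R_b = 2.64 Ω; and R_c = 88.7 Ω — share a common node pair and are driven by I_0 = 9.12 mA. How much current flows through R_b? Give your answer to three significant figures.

Total conductance ΣG = 1/5.46 + 1/2.64 + 1/88.7 = 0.5732 (units of 1/Ω).
Current divider: I(R_b) = I_0 · G_k/ΣG = 9.12 × (0.3788/0.5732) = 9.12 × 0.6608 = 6.027 mA.

I ≈ 6.03 mA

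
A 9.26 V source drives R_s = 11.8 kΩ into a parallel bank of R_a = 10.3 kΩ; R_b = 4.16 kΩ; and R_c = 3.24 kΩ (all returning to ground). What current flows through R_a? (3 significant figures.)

Combine the parallel branches: R_p = (1/10.3 + 1/4.16 + 1/3.24)⁻¹ = 1.548 kΩ.
V_A by voltage divider: V_A = 9.26 × 1.548/(11.8 + 1.548) = 1.074 V.
I(R_a) = V_A / R_a = 1.074/10.3 = 0.1042 mA.

I ≈ 0.104 mA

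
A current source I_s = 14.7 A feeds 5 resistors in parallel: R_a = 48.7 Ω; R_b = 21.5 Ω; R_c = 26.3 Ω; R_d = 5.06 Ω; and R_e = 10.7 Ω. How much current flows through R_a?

I ≈ 0.762 A

ΣG = 1/48.7 + 1/21.5 + 1/26.3 + 1/5.06 + 1/10.7 = 0.3962.
Current divider: I(R_a) = I_s · G_k/ΣG = 14.7 × (0.02053/0.3962) = 14.7 × 0.05183 = 0.7619 A.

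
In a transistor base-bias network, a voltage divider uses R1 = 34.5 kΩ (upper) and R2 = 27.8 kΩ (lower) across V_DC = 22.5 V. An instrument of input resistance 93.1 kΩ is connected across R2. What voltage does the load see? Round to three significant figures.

The load sits in parallel with R2, giving an effective lower resistance R2' = R2·R_L/(R2+R_L) = 21.41 kΩ.
Voltage divider with the loaded lower leg: V_out = 22.5 × 21.41/(34.5 + 21.41) = 22.5 × 0.3829 = 8.615 V.
(Unloaded it would be 10.0 V; the load pulls it down.)

V_out ≈ 8.62 V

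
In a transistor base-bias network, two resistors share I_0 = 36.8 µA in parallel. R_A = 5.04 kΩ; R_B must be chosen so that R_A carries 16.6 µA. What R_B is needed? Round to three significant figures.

In a two-way split, I_A/I_0 = R_B/(R_A + R_B).
With f = 0.4511, R_B = R_A · f/(1−f) = 5.04 × 0.8218 = 4.142 kΩ.

R_B ≈ 4.14 kΩ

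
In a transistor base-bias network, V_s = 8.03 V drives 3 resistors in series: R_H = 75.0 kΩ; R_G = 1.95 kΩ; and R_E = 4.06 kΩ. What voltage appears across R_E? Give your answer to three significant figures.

Total series resistance ΣR = 75.0 + 1.95 + 4.06 = 81.01 kΩ.
By the voltage-divider rule, V = 8.03 × 4.060/81.01 = 0.4024 V.

V ≈ 0.402 V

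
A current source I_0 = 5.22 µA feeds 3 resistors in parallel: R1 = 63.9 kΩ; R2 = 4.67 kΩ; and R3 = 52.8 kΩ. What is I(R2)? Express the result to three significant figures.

Conductances: ΣG = 1/63.9 + 1/4.67 + 1/52.8 = 0.2487 (1/kΩ).
R2 takes the fraction G_k/ΣG = 0.2141/0.2487 = 0.8609, so I = 5.22 × 0.8609 = 4.494 µA.

I ≈ 4.49 µA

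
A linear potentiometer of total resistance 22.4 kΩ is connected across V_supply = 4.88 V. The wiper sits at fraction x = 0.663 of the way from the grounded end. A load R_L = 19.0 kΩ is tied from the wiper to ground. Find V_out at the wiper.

V_out ≈ 2.56 V

The pot divides into 7.549 kΩ above the wiper and 14.85 kΩ below.
(x·R_p) ‖ R_L = 8.336 kΩ.
V_out = 4.88 × 8.336/(7.549 + 8.336) = 2.561 V.
(Unloaded: V_out = x·V_supply = 3.24 V.)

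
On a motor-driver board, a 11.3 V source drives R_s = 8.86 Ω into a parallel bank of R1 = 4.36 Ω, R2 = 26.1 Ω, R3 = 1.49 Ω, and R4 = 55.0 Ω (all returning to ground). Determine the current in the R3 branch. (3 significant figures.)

Parallel bank: R_p = 1/(1/4.36 + 1/26.1 + 1/1.49 + 1/55.0) = 1.045 Ω.
V_A by voltage divider: V_A = 11.3 × 1.045/(8.86 + 1.045) = 1.192 V.
Branch current I = V_A/R3 = 1.192/1.49 = 0.8001 A.
(Equivalently: I_total = 1.141 A, then current-divider fraction G_k/ΣG = 0.7013.)

I ≈ 0.800 A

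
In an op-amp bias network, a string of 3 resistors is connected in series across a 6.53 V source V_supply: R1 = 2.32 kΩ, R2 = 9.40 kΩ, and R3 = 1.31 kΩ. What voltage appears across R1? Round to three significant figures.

Series total: ΣR = 2.32 + 9.40 + 1.31 = 13.03 kΩ.
V = V_supply · R/ΣR = 6.53 × 0.1781 = 1.163 V.

V ≈ 1.16 V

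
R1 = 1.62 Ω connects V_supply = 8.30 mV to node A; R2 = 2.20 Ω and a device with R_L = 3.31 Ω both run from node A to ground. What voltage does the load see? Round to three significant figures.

The load sits in parallel with R2, giving an effective lower resistance R2' = R2·R_L/(R2+R_L) = 1.322 Ω.
Now apply the divider: V_out = 8.30 × 0.4493 = 3.729 mV.
(Unloaded it would be 4.78 mV; the load pulls it down.)

V_out ≈ 3.73 mV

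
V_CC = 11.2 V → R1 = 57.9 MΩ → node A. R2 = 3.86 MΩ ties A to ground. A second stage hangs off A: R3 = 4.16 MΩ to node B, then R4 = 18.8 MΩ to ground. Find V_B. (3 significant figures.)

V_B ≈ 0.495 V

The second stage (R3 + R4 = 22.96 MΩ) loads node A in parallel with R2.
Effective lower resistance at A: R2 ‖ 22.96 = 3.304 MΩ.
First divider: V_A = V_CC · 3.304/(57.9 + 3.304) = 0.6047 V.
Stage 2 is unloaded, so V_B = V_A · R4/(R3+R4) = 0.6047 × 18.8/22.96 = 0.4951 V.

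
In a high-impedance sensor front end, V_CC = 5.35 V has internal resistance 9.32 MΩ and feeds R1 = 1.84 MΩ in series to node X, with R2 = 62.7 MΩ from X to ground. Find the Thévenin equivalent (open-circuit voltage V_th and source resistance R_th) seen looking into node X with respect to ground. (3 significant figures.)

V_th ≈ 4.54 V, R_th ≈ 9.47 MΩ

R1' = 9.32 + 1.84 = 11.16 MΩ (source resistance + R1).
V_th is the unloaded tap voltage: V_CC · R2/(R1'+R2) = 5.35 × 0.8489 = 4.542 V.
With V_CC suppressed (replaced by a short), R_th = R1' ‖ R2 = (11.16 × 62.7)/(11.16 + 62.7) = 9.474 MΩ.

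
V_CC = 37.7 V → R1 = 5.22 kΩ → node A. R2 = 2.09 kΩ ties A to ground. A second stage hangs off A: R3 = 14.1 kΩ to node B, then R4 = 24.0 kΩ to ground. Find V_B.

V_B ≈ 6.53 V

Looking into the second stage from A: R3 + R4 = 38.10 kΩ appears in parallel with R2.
Effective lower resistance at A: R2 ‖ 38.10 = 1.981 kΩ.
So V_A = 37.7 × 0.2751 = 10.37 V.
Stage 2 is unloaded, so V_B = V_A · R4/(R3+R4) = 10.37 × 24.0/38.10 = 6.534 V.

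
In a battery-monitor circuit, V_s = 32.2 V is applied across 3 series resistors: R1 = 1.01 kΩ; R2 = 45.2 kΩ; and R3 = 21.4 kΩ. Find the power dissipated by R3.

P ≈ 4.85 mW

The common current is I = 32.2/67.61 = 0.4763 mA.
P = I²R = 0.2268 × 21.4 = 4.854 mW.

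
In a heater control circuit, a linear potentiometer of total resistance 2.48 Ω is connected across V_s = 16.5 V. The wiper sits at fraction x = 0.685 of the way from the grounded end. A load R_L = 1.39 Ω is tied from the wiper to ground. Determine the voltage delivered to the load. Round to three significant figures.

Split the track: R_lower = x·R_p = 1.699 Ω, R_upper = (1−x)·R_p = 0.7812 Ω.
Lower segment in parallel with the load: 1.699 ‖ 1.39 = 0.7645 Ω.
Then V_out = V_s · 0.7645/(0.7812 + 0.7645) = 8.161 V.
(Unloaded: V_out = x·V_s = 11.3 V.)

V_out ≈ 8.16 V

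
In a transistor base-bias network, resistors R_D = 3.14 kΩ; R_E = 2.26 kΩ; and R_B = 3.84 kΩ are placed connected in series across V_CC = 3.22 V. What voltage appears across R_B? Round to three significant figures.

V ≈ 1.34 V

Total series resistance ΣR = 3.14 + 2.26 + 3.84 = 9.240 kΩ.
Voltage divider: V = V_CC · (3.840 / 9.240) = 3.22 × 0.4156 = 1.338 V.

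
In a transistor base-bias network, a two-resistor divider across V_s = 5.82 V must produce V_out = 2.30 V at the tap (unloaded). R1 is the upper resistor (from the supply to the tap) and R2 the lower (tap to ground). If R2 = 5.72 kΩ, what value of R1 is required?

R1 ≈ 8.75 kΩ

V_out/V_s = R2/(R1+R2) = 0.3952.
R1 = R2·(1/k − 1) = 5.72 × 1.530 = 8.754 kΩ.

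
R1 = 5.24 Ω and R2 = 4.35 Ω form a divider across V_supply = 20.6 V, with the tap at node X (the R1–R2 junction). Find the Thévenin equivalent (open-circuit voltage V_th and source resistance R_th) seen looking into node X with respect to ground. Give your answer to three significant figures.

V_th is the unloaded tap voltage: V_supply · R2/(R1+R2) = 20.6 × 0.4536 = 9.344 V.
Zeroing V_supply shorts the top of R1 to ground, so R_th = R1 ‖ R2 = 2.377 Ω.

V_th ≈ 9.34 V, R_th ≈ 2.38 Ω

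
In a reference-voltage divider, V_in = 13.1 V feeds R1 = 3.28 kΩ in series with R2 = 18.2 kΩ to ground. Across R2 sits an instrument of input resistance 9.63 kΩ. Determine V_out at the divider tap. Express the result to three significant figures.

The load sits in parallel with R2, giving an effective lower resistance R2' = R2·R_L/(R2+R_L) = 6.298 kΩ.
Then V_out = V_in · R2'/(R1 + R2') = 13.1 × 6.298/9.578 = 8.614 V.
(Unloaded it would be 11.1 V; the load pulls it down.)

V_out ≈ 8.61 V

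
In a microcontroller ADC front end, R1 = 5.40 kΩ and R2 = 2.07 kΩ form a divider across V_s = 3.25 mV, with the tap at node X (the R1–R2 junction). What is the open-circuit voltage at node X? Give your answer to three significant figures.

With X open, the divider is unloaded: V_th = 3.25 × 2.07/7.470 = 0.9006 mV.

V_th ≈ 0.901 mV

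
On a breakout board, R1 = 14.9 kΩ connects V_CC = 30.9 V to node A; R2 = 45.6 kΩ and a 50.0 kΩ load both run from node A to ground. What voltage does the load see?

The load sits in parallel with R2, giving an effective lower resistance R2' = R2·R_L/(R2+R_L) = 23.85 kΩ.
Then V_out = V_CC · R2'/(R1 + R2') = 30.9 × 23.85/38.75 = 19.02 V.
(Unloaded it would be 23.3 V; the load pulls it down.)

V_out ≈ 19.0 V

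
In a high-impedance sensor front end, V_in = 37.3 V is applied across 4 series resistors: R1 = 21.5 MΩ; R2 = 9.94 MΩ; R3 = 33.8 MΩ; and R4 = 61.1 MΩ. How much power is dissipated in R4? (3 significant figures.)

P ≈ 5.33 µW

The common current is I = 37.3/126.3 = 0.2952 µA.
P = I²R = 0.08716 × 61.1 = 5.326 µW.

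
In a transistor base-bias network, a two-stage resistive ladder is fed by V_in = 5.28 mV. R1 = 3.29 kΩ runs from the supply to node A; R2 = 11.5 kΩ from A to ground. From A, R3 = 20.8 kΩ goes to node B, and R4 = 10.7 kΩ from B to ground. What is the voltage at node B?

V_B ≈ 1.29 mV

The second stage (R3 + R4 = 31.50 kΩ) loads node A in parallel with R2.
R2 ‖ (R3+R4) = 8.424 kΩ.
V_A = 5.28 × 8.424/(3.29 + 8.424) = 3.797 mV.
Stage 2 is unloaded, so V_B = V_A · R4/(R3+R4) = 3.797 × 10.7/31.50 = 1.290 mV.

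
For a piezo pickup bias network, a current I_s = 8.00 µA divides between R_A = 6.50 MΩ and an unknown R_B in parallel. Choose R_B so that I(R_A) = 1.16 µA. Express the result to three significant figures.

R_B ≈ 1.10 MΩ

The fraction through R_A equals R_B/(R_A+R_B).
With f = 0.1450, R_B = R_A · f/(1−f) = 6.50 × 0.1696 = 1.102 MΩ.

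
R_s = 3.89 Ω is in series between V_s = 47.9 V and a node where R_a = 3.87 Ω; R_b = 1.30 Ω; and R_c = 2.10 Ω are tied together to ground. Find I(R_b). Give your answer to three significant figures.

I ≈ 5.38 A

Combine the parallel branches: R_p = (1/3.87 + 1/1.30 + 1/2.10)⁻¹ = 0.6650 Ω.
V_A = 47.9 × 0.6650/4.555 = 6.993 V.
Branch current I = V_A/R_b = 6.993/1.30 = 5.379 A.
(Equivalently: I_total = 10.52 A, then current-divider fraction G_k/ΣG = 0.5115.)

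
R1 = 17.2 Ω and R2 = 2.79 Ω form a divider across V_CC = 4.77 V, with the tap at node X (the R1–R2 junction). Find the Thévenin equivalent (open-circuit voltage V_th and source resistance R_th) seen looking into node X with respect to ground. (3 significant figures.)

With X open, the divider is unloaded: V_th = 4.77 × 2.79/19.99 = 0.6657 V.
With V_CC suppressed (replaced by a short), R_th = R1 ‖ R2 = (17.20 × 2.79)/(17.20 + 2.79) = 2.401 Ω.

V_th ≈ 0.666 V, R_th ≈ 2.40 Ω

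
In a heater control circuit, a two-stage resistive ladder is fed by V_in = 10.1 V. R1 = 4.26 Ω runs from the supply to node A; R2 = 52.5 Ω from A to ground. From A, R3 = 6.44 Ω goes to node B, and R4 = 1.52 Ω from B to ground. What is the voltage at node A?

The second stage (R3 + R4 = 7.960 Ω) loads node A in parallel with R2.
R2 ‖ (R3+R4) = 6.912 Ω.
First divider: V_A = V_in · 6.912/(4.26 + 6.912) = 6.249 V.

V_A ≈ 6.25 V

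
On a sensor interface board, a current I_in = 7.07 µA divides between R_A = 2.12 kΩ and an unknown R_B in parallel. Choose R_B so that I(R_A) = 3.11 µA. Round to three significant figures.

In a two-way split, I_A/I_in = R_B/(R_A + R_B).
With f = 0.4399, R_B = R_A · f/(1−f) = 2.12 × 0.7854 = 1.665 kΩ.

R_B ≈ 1.66 kΩ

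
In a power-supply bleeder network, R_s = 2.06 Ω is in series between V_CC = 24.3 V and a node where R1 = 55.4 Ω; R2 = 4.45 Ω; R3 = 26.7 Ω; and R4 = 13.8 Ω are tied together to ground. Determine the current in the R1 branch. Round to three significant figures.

I ≈ 0.254 A

Combine the parallel branches: R_p = (1/55.4 + 1/4.45 + 1/26.7 + 1/13.8)⁻¹ = 2.835 Ω.
V_A by voltage divider: V_A = 24.3 × 2.835/(2.06 + 2.835) = 14.07 V.
I(R1) = V_A / R1 = 14.07/55.4 = 0.2541 A.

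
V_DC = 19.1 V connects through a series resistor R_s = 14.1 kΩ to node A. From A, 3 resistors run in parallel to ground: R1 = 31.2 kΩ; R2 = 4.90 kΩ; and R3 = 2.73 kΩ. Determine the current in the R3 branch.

Parallel bank: R_p = 1/(1/31.2 + 1/4.90 + 1/2.73) = 1.660 kΩ.
V_A by voltage divider: V_A = 19.1 × 1.660/(14.1 + 1.660) = 2.012 V.
I(R3) = V_A / R3 = 2.012/2.73 = 0.7369 mA.

I ≈ 0.737 mA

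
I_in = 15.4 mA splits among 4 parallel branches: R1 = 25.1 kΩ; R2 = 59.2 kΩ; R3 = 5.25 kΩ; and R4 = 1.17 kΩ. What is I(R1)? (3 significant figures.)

Conductances: ΣG = 1/25.1 + 1/59.2 + 1/5.25 + 1/1.17 = 1.102 (1/kΩ).
Current divider: I(R1) = I_in · G_k/ΣG = 15.4 × (0.03984/1.102) = 15.4 × 0.03616 = 0.5568 mA.

I ≈ 0.557 mA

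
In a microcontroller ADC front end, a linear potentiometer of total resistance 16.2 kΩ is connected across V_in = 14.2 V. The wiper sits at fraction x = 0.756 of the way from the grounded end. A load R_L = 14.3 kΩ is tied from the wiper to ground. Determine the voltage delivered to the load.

V_out ≈ 8.88 V

Split the track: R_lower = x·R_p = 12.25 kΩ, R_upper = (1−x)·R_p = 3.953 kΩ.
Lower segment in parallel with the load: 12.25 ‖ 14.3 = 6.597 kΩ.
Loaded-divider output: V_out = 14.2 × 0.6253 = 8.880 V.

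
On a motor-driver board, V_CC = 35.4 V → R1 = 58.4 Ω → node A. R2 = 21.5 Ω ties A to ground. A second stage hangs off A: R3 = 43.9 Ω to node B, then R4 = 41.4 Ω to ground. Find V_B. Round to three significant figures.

Looking into the second stage from A: R3 + R4 = 85.30 Ω appears in parallel with R2.
Effective lower resistance at A: R2 ‖ 85.30 = 17.17 Ω.
So V_A = 35.4 × 0.2272 = 8.044 V.
Then the unloaded second divider: V_B = V_A × R4/(R3+R4) = 8.044 × 0.4853 = 3.904 V.

V_B ≈ 3.90 V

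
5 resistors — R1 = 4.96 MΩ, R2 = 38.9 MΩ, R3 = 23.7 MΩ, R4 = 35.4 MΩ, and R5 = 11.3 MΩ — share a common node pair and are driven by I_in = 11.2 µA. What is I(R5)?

I ≈ 2.57 µA

ΣG = 1/4.96 + 1/38.9 + 1/23.7 + 1/35.4 + 1/11.3 = 0.3863.
By the current-divider rule, I = I_in · G_k/ΣG = 11.2 × 0.2291 = 2.566 µA.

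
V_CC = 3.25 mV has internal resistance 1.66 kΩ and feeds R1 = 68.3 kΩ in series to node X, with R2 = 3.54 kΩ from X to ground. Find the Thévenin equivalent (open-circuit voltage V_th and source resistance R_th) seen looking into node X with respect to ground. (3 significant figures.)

R1' = 1.66 + 68.3 = 69.96 kΩ (source resistance + R1).
Open-circuit (no load on X): V_th = V_CC · R2/(R1' + R2) = 3.25 × 3.54/(69.96 + 3.54) = 0.1565 mV.
Zeroing V_CC shorts the top of R1' to ground, so R_th = R1' ‖ R2 = 3.370 kΩ.

V_th ≈ 0.157 mV, R_th ≈ 3.37 kΩ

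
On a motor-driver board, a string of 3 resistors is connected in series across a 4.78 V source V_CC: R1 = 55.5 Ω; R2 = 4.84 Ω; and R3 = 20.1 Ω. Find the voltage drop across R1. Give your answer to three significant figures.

V ≈ 3.30 V

Series total: ΣR = 55.5 + 4.84 + 20.1 = 80.44 Ω.
V = V_CC · R/ΣR = 4.78 × 0.6900 = 3.298 V.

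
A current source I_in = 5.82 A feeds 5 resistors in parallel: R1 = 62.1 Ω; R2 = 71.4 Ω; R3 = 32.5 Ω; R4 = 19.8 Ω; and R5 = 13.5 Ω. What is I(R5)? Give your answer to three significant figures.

I ≈ 2.32 A

ΣG = 1/62.1 + 1/71.4 + 1/32.5 + 1/19.8 + 1/13.5 = 0.1855.
Current divider: I(R5) = I_in · G_k/ΣG = 5.82 × (0.07407/0.1855) = 5.82 × 0.3994 = 2.325 A.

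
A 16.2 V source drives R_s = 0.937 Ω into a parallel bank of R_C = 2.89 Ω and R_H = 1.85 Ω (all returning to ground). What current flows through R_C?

I ≈ 3.06 A

Parallel bank: R_p = 1/(1/2.89 + 1/1.85) = 1.128 Ω.
V_A = 16.2 × 1.128/2.065 = 8.849 V.
Branch current I = V_A/R_C = 8.849/2.89 = 3.062 A.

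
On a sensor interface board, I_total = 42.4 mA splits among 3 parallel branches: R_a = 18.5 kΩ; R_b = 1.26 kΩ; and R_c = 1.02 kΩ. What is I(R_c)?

I ≈ 22.7 mA

ΣG = 1/18.5 + 1/1.26 + 1/1.02 = 1.828.
By the current-divider rule, I = I_total · G_k/ΣG = 42.4 × 0.5363 = 22.74 mA.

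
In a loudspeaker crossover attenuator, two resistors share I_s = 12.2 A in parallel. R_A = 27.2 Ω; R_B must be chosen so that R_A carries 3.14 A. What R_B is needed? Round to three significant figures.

R_B ≈ 9.43 Ω

Two-branch current divider: I_A = I_s · R_B/(R_A + R_B).
3.14/12.2 = R_B/(R_A + R_B) → R_B = R_A · (0.2574)/(1 − 0.2574) = 27.2 × 0.3466 = 9.427 Ω.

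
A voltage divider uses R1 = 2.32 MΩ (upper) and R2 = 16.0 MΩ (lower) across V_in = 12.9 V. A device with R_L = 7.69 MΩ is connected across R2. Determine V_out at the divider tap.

R2 ‖ R_L = (16.0 × 7.69)/(16.0 + 7.69) = 5.194 MΩ.
Then V_out = V_in · R2'/(R1 + R2') = 12.9 × 5.194/7.514 = 8.917 V.

V_out ≈ 8.92 V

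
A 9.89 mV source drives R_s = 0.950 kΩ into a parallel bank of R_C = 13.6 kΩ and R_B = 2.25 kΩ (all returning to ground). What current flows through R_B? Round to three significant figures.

I ≈ 2.95 µA

Equivalent of the parallel group: R_p = 1.931 kΩ.
V_A by voltage divider: V_A = 9.89 × 1.931/(0.950 + 1.931) = 6.628 mV.
I(R_B) = V_A / R_B = 6.628/2.25 = 2.946 µA.
(Check via current divider: I_total = 3.433 µA; share G_k/ΣG = 0.8580 → same result.)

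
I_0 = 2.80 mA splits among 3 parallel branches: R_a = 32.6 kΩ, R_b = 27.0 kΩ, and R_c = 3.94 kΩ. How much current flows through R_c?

Total conductance ΣG = 1/32.6 + 1/27.0 + 1/3.94 = 0.3215 (units of 1/kΩ).
R_c takes the fraction G_k/ΣG = 0.2538/0.3215 = 0.7894, so I = 2.80 × 0.7894 = 2.210 mA.

I ≈ 2.21 mA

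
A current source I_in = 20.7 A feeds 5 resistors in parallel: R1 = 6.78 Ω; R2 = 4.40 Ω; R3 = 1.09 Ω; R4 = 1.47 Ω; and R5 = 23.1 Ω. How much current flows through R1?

I ≈ 1.51 A

Total conductance ΣG = 1/6.78 + 1/4.40 + 1/1.09 + 1/1.47 + 1/23.1 = 2.016 (units of 1/Ω).
By the current-divider rule, I = I_in · G_k/ΣG = 20.7 × 0.07317 = 1.515 A.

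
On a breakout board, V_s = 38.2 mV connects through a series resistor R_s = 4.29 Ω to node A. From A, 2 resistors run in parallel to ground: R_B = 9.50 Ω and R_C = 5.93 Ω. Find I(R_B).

Combine the parallel branches: R_p = (1/9.50 + 1/5.93)⁻¹ = 3.651 Ω.
Node voltage V_A = V_s · R_p/(R_s + R_p) = 38.2 × 0.4598 = 17.56 mV.
I(R_B) = V_A / R_B = 17.56/9.50 = 1.849 mA.

I ≈ 1.85 mA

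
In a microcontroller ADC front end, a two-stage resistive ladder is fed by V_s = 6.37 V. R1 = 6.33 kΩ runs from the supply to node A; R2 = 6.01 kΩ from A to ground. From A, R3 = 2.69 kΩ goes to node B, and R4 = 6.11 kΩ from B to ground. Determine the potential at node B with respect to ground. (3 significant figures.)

Node A sees R2 in parallel with the series input of stage 2, R3 + R4 = 8.800 kΩ.
Effective lower resistance at A: R2 ‖ 8.800 = 3.571 kΩ.
First divider: V_A = V_s · 3.571/(6.33 + 3.571) = 2.298 V.
V_B = V_A × 0.6943 = 1.595 V.

V_B ≈ 1.60 V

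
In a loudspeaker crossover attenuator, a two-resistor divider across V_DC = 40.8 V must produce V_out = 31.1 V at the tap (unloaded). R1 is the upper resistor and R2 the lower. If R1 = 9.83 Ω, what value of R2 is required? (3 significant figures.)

V_out/V_DC = R2/(R1+R2) = 0.7623.
So R2 = R1 · V_out/(V_DC − V_out) = 9.83 × 31.1/(40.8 − 31.1) = 9.83 × 3.206 = 31.52 Ω.

R2 ≈ 31.5 Ω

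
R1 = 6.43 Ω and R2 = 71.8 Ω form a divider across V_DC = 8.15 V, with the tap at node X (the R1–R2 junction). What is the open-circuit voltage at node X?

V_th ≈ 7.48 V

Open-circuit (no load on X): V_th = V_DC · R2/(R1 + R2) = 8.15 × 71.8/(6.430 + 71.8) = 7.480 V.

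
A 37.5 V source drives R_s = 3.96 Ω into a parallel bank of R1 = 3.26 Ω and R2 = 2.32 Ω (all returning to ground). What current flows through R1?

I ≈ 2.93 A

Equivalent of the parallel group: R_p = 1.355 Ω.
V_A = 37.5 × 1.355/5.315 = 9.562 V.
Branch current I = V_A/R1 = 9.562/3.26 = 2.933 A.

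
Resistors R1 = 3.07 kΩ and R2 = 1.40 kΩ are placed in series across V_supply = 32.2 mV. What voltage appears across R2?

V ≈ 10.1 mV

Total series resistance ΣR = 3.07 + 1.40 = 4.470 kΩ.
V = V_supply · R/ΣR = 32.2 × 0.3132 = 10.09 mV.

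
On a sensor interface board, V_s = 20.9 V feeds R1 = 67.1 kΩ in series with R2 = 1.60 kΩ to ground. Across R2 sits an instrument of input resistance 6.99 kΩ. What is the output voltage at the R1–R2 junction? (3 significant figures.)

The load sits in parallel with R2, giving an effective lower resistance R2' = R2·R_L/(R2+R_L) = 1.302 kΩ.
Then V_out = V_s · R2'/(R1 + R2') = 20.9 × 1.302/68.40 = 0.3978 V.

V_out ≈ 0.398 V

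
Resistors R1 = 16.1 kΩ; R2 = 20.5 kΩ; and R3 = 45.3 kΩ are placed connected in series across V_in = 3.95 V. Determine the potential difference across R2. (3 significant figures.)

V ≈ 0.989 V

ΣR = 16.1 + 20.5 + 45.3 = 81.90 kΩ.
By the voltage-divider rule, V = 3.95 × 20.50/81.90 = 0.9887 V.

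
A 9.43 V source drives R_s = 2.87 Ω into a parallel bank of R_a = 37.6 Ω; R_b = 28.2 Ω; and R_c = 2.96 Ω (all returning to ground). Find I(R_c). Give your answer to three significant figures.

I ≈ 1.48 A

Parallel bank: R_p = 1/(1/37.6 + 1/28.2 + 1/2.96) = 2.501 Ω.
V_A by voltage divider: V_A = 9.43 × 2.501/(2.87 + 2.501) = 4.391 V.
I(R_c) = V_A / R_c = 4.391/2.96 = 1.483 A.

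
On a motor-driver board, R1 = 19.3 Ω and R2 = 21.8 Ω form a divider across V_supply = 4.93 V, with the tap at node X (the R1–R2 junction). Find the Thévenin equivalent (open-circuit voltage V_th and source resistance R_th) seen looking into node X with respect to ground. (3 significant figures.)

V_th ≈ 2.61 V, R_th ≈ 10.2 Ω

With X open, the divider is unloaded: V_th = 4.93 × 21.8/41.10 = 2.615 V.
Zeroing V_supply shorts the top of R1 to ground, so R_th = R1 ‖ R2 = 10.24 Ω.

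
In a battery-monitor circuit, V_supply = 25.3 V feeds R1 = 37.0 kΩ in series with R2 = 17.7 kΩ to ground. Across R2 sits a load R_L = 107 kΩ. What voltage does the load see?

R2 ‖ R_L = (17.7 × 107)/(17.7 + 107) = 15.19 kΩ.
Then V_out = V_supply · R2'/(R1 + R2') = 25.3 × 15.19/52.19 = 7.363 V.
(Unloaded it would be 8.19 V; the load pulls it down.)

V_out ≈ 7.36 V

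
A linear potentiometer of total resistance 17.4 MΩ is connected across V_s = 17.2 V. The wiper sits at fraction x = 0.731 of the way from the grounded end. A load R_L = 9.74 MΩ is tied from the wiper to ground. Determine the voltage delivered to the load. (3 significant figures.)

V_out ≈ 9.30 V

The pot divides into 4.681 MΩ above the wiper and 12.72 MΩ below.
(x·R_p) ‖ R_L = 5.516 MΩ.
Loaded-divider output: V_out = 17.2 × 0.5410 = 9.305 V.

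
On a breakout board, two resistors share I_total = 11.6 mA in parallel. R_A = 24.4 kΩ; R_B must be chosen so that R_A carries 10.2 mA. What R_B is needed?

Two-branch current divider: I_A = I_total · R_B/(R_A + R_B).
With f = 0.8793, R_B = R_A · f/(1−f) = 24.4 × 7.286 = 177.8 kΩ.

R_B ≈ 178 kΩ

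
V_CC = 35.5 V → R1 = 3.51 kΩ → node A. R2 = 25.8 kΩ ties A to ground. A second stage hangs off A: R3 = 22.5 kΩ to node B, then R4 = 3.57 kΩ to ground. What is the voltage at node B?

V_B ≈ 3.83 V

Looking into the second stage from A: R3 + R4 = 26.07 kΩ appears in parallel with R2.
R2 ‖ (R3+R4) = 12.97 kΩ.
V_A = 35.5 × 12.97/(3.51 + 12.97) = 27.94 V.
Stage 2 is unloaded, so V_B = V_A · R4/(R3+R4) = 27.94 × 3.57/26.07 = 3.826 V.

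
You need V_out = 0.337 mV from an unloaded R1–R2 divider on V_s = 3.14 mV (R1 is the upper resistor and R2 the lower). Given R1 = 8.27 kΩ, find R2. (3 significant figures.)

V_out/V_s = R2/(R1+R2) = 0.1073.
Rearranging, R2 = R1·k/(1−k) = 8.27 × 0.1202 = 0.9943 kΩ.

R2 ≈ 0.994 kΩ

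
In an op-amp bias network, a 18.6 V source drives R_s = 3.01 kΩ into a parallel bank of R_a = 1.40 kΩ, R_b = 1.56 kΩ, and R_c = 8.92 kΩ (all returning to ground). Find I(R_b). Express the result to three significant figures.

Equivalent of the parallel group: R_p = 0.6815 kΩ.
V_A = 18.6 × 0.6815/3.691 = 3.434 V.
Branch current I = V_A/R_b = 3.434/1.56 = 2.201 mA.

I ≈ 2.20 mA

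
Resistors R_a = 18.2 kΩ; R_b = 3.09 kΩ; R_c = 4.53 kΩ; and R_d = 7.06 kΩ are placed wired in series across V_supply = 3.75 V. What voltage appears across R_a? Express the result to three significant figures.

V ≈ 2.08 V

Total series resistance ΣR = 18.2 + 3.09 + 4.53 + 7.06 = 32.88 kΩ.
Voltage divider: V = V_supply · (18.20 / 32.88) = 3.75 × 0.5535 = 2.076 V.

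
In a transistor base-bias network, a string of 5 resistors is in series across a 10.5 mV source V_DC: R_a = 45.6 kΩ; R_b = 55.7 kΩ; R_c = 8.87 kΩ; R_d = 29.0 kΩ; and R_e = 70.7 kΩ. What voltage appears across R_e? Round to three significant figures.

V ≈ 3.54 mV

Total series resistance ΣR = 45.6 + 55.7 + 8.87 + 29.0 + 70.7 = 209.9 kΩ.
Voltage divider: V = V_DC · (70.70 / 209.9) = 10.5 × 0.3369 = 3.537 mV.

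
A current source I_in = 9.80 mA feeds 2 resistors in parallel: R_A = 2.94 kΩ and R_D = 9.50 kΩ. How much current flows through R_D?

I ≈ 2.32 mA

With just two branches, the current splits inversely with resistance.
I(R_D) = 9.80 × 2.94/(2.94 + 9.50) = 9.80 × 0.2363 = 2.316 mA.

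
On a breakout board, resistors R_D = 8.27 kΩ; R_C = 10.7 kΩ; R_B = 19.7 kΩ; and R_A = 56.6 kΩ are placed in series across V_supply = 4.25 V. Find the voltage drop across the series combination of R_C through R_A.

V ≈ 3.88 V

Total series resistance ΣR = 8.27 + 10.7 + 19.7 + 56.6 = 95.27 kΩ.
R_{R_C..R_A} = 10.7 + 19.7 + 56.6 = 87.00 kΩ.
By the voltage-divider rule, V = 4.25 × 87.00/95.27 = 3.881 V.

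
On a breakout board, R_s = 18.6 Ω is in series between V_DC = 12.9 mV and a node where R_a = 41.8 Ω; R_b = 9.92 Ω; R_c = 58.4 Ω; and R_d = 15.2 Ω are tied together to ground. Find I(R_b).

Equivalent of the parallel group: R_p = 4.816 Ω.
V_A by voltage divider: V_A = 12.9 × 4.816/(18.6 + 4.816) = 2.653 mV.
I(R_b) = V_A / R_b = 2.653/9.92 = 0.2675 mA.

I ≈ 0.267 mA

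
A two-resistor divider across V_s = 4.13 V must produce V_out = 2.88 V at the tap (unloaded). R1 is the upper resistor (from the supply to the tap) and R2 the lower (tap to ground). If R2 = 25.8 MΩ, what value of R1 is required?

V_out/V_s = R2/(R1+R2) = 0.6973.
Rearranging, R1 = R2·(1−k)/k = 25.8 × 0.4340 = 11.20 MΩ.

R1 ≈ 11.2 MΩ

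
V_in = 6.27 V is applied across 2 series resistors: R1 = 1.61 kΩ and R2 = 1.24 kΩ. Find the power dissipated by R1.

Series current I = V_in/ΣR = 6.27/2.850 = 2.200 mA.
V(R1) = I·R = 3.542 V; P = V·I = 3.542 × 2.200 = 7.792 mW.

P ≈ 7.79 mW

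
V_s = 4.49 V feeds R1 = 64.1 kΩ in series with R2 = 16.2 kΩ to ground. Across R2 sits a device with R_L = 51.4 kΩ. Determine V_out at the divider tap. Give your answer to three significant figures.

The load sits in parallel with R2, giving an effective lower resistance R2' = R2·R_L/(R2+R_L) = 12.32 kΩ.
Then V_out = V_s · R2'/(R1 + R2') = 4.49 × 12.32/76.42 = 0.7237 V.
(Unloaded it would be 0.906 V; the load pulls it down.)

V_out ≈ 0.724 V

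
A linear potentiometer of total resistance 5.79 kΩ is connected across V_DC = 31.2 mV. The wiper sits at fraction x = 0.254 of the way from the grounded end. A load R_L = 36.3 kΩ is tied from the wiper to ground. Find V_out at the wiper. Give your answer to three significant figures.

V_out ≈ 7.69 mV

Split the track: R_lower = x·R_p = 1.471 kΩ, R_upper = (1−x)·R_p = 4.319 kΩ.
Lower segment in parallel with the load: 1.471 ‖ 36.3 = 1.413 kΩ.
Loaded-divider output: V_out = 31.2 × 0.2465 = 7.692 mV.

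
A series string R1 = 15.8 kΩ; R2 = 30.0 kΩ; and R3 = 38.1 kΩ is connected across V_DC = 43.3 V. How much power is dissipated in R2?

P ≈ 7.99 mW

Series current I = V_DC/ΣR = 43.3/83.90 = 0.5161 mA.
P = I²R = 0.2663 × 30.0 = 7.990 mW.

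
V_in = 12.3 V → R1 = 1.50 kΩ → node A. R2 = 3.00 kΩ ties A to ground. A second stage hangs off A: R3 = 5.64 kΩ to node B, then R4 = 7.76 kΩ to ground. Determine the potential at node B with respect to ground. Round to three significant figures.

The second stage (R3 + R4 = 13.40 kΩ) loads node A in parallel with R2.
R2 ‖ (R3+R4) = 2.451 kΩ.
First divider: V_A = V_in · 2.451/(1.50 + 2.451) = 7.631 V.
Then the unloaded second divider: V_B = V_A × R4/(R3+R4) = 7.631 × 0.5791 = 4.419 V.

V_B ≈ 4.42 V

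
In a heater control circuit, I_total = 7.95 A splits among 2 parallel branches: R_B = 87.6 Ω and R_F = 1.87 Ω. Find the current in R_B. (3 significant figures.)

I ≈ 0.166 A

For two parallel branches, I_k = I_total · (other R)/(sum of R).
I(R_B) = 7.95 × 1.87/(87.6 + 1.87) = 7.95 × 0.02090 = 0.1662 A.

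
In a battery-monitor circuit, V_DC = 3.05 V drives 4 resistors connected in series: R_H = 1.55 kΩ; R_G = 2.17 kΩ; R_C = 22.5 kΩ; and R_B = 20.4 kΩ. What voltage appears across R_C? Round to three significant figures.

V ≈ 1.47 V

Total series resistance ΣR = 1.55 + 2.17 + 22.5 + 20.4 = 46.62 kΩ.
By the voltage-divider rule, V = 3.05 × 22.50/46.62 = 1.472 V.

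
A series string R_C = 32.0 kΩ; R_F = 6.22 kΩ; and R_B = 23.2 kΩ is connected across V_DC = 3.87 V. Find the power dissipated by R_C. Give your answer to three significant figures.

ΣR = 61.42 kΩ → I = 3.87/61.42 = 0.06301 mA.
P(R_C) = I²·R_C = (0.06301)² × 32.0 = 0.1270 mW.

P ≈ 0.127 mW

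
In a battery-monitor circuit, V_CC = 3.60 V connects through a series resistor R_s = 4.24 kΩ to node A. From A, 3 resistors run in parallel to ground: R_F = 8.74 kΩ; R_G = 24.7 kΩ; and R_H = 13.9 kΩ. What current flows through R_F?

Combine the parallel branches: R_p = (1/8.74 + 1/24.7 + 1/13.9)⁻¹ = 4.408 kΩ.
Node voltage V_A = V_CC · R_p/(R_s + R_p) = 3.60 × 0.5097 = 1.835 V.
I(R_F) = V_A / R_F = 1.835/8.74 = 0.2100 mA.

I ≈ 0.210 mA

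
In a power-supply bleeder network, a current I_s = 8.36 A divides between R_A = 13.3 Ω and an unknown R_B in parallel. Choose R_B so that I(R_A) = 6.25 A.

The fraction through R_A equals R_B/(R_A+R_B).
6.25/8.36 = R_B/(R_A + R_B) → R_B = R_A · (0.7476)/(1 − 0.7476) = 13.3 × 2.962 = 39.40 Ω.

R_B ≈ 39.4 Ω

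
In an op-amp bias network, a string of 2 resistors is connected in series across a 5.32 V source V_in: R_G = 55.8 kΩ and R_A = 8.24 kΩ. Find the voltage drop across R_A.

Total series resistance ΣR = 55.8 + 8.24 = 64.04 kΩ.
Voltage divider: V = V_in · (8.240 / 64.04) = 5.32 × 0.1287 = 0.6845 V.

V ≈ 0.685 V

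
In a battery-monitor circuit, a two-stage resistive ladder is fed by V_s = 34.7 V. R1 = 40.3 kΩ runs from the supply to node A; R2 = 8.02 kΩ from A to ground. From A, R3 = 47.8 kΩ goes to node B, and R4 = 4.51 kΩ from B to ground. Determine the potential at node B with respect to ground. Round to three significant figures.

V_B ≈ 0.440 V

Looking into the second stage from A: R3 + R4 = 52.31 kΩ appears in parallel with R2.
Effective lower resistance at A: R2 ‖ 52.31 = 6.954 kΩ.
V_A = 34.7 × 6.954/(40.3 + 6.954) = 5.106 V.
Then the unloaded second divider: V_B = V_A × R4/(R3+R4) = 5.106 × 0.08622 = 0.4403 V.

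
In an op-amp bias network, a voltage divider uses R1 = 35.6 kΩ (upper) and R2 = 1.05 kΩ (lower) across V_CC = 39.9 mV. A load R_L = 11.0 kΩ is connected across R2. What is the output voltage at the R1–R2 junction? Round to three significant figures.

V_out ≈ 1.05 mV

The load sits in parallel with R2, giving an effective lower resistance R2' = R2·R_L/(R2+R_L) = 0.9585 kΩ.
Voltage divider with the loaded lower leg: V_out = 39.9 × 0.9585/(35.6 + 0.9585) = 39.9 × 0.02622 = 1.046 mV.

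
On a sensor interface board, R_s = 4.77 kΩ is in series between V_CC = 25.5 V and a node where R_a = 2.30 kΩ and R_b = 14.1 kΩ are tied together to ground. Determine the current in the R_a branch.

Combine the parallel branches: R_p = (1/2.30 + 1/14.1)⁻¹ = 1.977 kΩ.
V_A by voltage divider: V_A = 25.5 × 1.977/(4.77 + 1.977) = 7.473 V.
I(R_a) = V_A / R_a = 7.473/2.30 = 3.249 mA.

I ≈ 3.25 mA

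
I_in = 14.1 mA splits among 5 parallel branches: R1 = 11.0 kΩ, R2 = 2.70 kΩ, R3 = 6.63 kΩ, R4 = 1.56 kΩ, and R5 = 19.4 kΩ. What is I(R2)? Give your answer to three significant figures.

I ≈ 4.00 mA

ΣG = 1/11.0 + 1/2.70 + 1/6.63 + 1/1.56 + 1/19.4 = 1.305.
By the current-divider rule, I = I_in · G_k/ΣG = 14.1 × 0.2839 = 4.003 mA.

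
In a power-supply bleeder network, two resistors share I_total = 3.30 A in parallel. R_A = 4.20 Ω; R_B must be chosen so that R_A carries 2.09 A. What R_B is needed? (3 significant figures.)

Two-branch current divider: I_A = I_total · R_B/(R_A + R_B).
2.09/3.30 = R_B/(R_A + R_B) → R_B = R_A · (0.6333)/(1 − 0.6333) = 4.20 × 1.727 = 7.255 Ω.

R_B ≈ 7.25 Ω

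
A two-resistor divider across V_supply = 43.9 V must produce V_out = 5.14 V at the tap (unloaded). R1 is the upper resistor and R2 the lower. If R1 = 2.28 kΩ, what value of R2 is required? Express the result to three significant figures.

R2 ≈ 0.302 kΩ

The divider ratio is R2/(R1+R2) = 5.14/43.9 = 0.1171.
So R2 = R1 · V_out/(V_supply − V_out) = 2.28 × 5.14/(43.9 − 5.14) = 2.28 × 0.1326 = 0.3024 kΩ.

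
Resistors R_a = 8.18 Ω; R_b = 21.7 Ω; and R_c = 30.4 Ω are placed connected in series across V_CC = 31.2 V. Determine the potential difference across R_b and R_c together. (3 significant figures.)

Total series resistance ΣR = 8.18 + 21.7 + 30.4 = 60.28 Ω.
R_{R_b..R_c} = 21.7 + 30.4 = 52.10 Ω.
V = V_CC · R/ΣR = 31.2 × 0.8643 = 26.97 V.

V ≈ 27.0 V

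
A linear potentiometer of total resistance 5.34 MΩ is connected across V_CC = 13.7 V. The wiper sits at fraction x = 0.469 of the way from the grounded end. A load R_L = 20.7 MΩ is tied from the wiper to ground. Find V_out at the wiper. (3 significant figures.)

V_out ≈ 6.04 V

The pot divides into 2.836 MΩ above the wiper and 2.504 MΩ below.
Lower segment in parallel with the load: 2.504 ‖ 20.7 = 2.234 MΩ.
Loaded-divider output: V_out = 13.7 × 0.4407 = 6.037 V.
(Unloaded: V_out = x·V_CC = 6.43 V.)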